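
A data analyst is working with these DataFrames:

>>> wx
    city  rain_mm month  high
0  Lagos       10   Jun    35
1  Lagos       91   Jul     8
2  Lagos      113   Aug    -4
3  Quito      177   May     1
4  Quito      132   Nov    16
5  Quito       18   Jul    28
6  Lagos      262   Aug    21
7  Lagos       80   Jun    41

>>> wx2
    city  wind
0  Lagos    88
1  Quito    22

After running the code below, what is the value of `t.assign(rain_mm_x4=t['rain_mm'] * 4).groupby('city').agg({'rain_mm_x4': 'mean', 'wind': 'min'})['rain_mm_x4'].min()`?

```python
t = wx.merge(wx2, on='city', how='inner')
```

436.0

merge on 'city' (how='inner') → 8 rows:
    city  rain_mm month  high  wind
0  Lagos       10   Jun    35    88
1  Lagos       91   Jul     8    88
2  Lagos      113   Aug    -4    88
3  Quito      177   May     1    22
4  Quito      132   Nov    16    22
5  Quito       18   Jul    28    22
6  Lagos      262   Aug    21    88
7  Lagos       80   Jun    41    88
add column rain_mm_x4 = t['rain_mm'] * 4:
    city  rain_mm month  high  wind  rain_mm_x4
0  Lagos       10   Jun    35    88          40
1  Lagos       91   Jul     8    88         364
2  Lagos      113   Aug    -4    88         452
3  Quito      177   May     1    22         708
4  Quito      132   Nov    16    22         528
5  Quito       18   Jul    28    22          72
6  Lagos      262   Aug    21    88        1048
7  Lagos       80   Jun    41    88         320
group by city: mean(rain_mm_x4), min(wind):
       rain_mm_x4  wind
city                   
Lagos       444.8    88
Quito       436.0    22
Hence 436.0.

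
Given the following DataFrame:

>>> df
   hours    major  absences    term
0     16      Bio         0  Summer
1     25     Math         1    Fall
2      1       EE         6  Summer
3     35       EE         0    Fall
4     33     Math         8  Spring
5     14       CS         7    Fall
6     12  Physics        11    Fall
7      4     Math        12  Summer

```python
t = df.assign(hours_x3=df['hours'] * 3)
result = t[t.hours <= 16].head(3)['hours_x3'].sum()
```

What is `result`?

add column hours_x3 = df['hours'] * 3:
   hours    major  absences    term  hours_x3
0     16      Bio         0  Summer        48
1     25     Math         1    Fall        75
2      1       EE         6  Summer         3
3     35       EE         0    Fall       105
4     33     Math         8  Spring        99
5     14       CS         7    Fall        42
6     12  Physics        11    Fall        36
7      4     Math        12  Summer        12
filter rows where hours <= 16:
   hours    major  absences    term  hours_x3
0     16      Bio         0  Summer        48
2      1       EE         6  Summer         3
5     14       CS         7    Fall        42
6     12  Physics        11    Fall        36
7      4     Math        12  Summer        12
take first 3 rows:
   hours major  absences    term  hours_x3
0     16   Bio         0  Summer        48
2      1    EE         6  Summer         3
5     14    CS         7    Fall        42
sum of column 'hours_x3' → 93

93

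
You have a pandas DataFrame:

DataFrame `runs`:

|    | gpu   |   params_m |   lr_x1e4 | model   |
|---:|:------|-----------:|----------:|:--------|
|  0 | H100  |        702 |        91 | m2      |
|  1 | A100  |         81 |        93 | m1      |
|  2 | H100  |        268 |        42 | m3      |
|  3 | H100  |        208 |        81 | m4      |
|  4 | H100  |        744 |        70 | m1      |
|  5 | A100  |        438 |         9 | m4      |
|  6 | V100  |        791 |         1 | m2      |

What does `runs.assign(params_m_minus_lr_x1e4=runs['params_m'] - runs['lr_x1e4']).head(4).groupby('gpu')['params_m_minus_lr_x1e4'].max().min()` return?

-12

add column params_m_minus_lr_x1e4 = runs['params_m'] - runs['lr_x1e4']:
    gpu  params_m  lr_x1e4 model  params_m_minus_lr_x1e4
0  H100       702       91    m2                     611
1  A100        81       93    m1                     -12
2  H100       268       42    m3                     226
3  H100       208       81    m4                     127
4  H100       744       70    m1                     674
5  A100       438        9    m4                     429
6  V100       791        1    m2                     790
take first 4 rows:
    gpu  params_m  lr_x1e4 model  params_m_minus_lr_x1e4
0  H100       702       91    m2                     611
1  A100        81       93    m1                     -12
2  H100       268       42    m3                     226
3  H100       208       81    m4                     127
group by gpu, max of params_m_minus_lr_x1e4:
gpu
A100    -12
H100    611
Name: params_m_minus_lr_x1e4, dtype: int64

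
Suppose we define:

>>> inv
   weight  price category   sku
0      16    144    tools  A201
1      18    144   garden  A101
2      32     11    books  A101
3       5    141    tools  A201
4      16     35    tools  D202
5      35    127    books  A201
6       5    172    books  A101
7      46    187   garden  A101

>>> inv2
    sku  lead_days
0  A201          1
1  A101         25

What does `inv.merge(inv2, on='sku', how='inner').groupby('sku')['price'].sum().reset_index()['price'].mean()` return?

merge on 'sku' (how='inner') → 7 rows:
   weight  price category   sku  lead_days
0      16    144    tools  A201          1
1      18    144   garden  A101         25
2      32     11    books  A101         25
3       5    141    tools  A201          1
4      35    127    books  A201          1
5       5    172    books  A101         25
6      46    187   garden  A101         25
group by sku, sum of price:
sku
A101    514
A201    412
Name: price, dtype: int64
reset_index():
    sku  price
0  A101    514
1  A201    412

463.0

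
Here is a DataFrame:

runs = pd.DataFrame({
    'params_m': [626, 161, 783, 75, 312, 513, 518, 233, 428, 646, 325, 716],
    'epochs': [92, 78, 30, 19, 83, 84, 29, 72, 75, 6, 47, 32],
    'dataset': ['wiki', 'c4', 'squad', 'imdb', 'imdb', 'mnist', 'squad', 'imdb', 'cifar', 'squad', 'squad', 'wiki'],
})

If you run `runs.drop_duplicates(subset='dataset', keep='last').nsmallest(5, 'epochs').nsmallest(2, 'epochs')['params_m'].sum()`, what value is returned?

1041

drop duplicate dataset (keep=last):
    params_m  epochs dataset
1        161      78      c4
5        513      84   mnist
7        233      72    imdb
8        428      75   cifar
10       325      47   squad
11       716      32    wiki
take 5 rows with smallest epochs:
    params_m  epochs dataset
11       716      32    wiki
10       325      47   squad
7        233      72    imdb
8        428      75   cifar
1        161      78      c4
take 2 rows with smallest epochs:
    params_m  epochs dataset
11       716      32    wiki
10       325      47   squad
Hence 1041.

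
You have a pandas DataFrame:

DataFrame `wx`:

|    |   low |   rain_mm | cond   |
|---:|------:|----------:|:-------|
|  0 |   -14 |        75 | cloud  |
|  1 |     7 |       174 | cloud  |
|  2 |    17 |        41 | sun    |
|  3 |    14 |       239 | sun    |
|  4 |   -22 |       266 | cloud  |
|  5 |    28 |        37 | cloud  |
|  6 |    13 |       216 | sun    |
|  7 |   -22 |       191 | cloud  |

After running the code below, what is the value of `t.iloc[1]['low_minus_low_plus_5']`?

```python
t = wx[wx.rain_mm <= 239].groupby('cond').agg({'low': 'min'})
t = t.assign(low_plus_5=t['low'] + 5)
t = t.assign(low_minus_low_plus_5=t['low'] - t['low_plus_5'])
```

-5

filter rows where rain_mm <= 239:
   low  rain_mm   cond
0  -14       75  cloud
1    7      174  cloud
2   17       41    sun
3   14      239    sun
5   28       37  cloud
6   13      216    sun
7  -22      191  cloud
group by cond, min of low:
       low
cond      
cloud  -22
sun     13
add column low_plus_5 = t['low'] + 5:
       low  low_plus_5
cond                  
cloud  -22         -17
sun     13          18
add column low_minus_low_plus_5 = t['low'] - t['low_plus_5']:
       low  low_plus_5  low_minus_low_plus_5
cond                                        
cloud  -22         -17                    -5
sun     13          18                    -5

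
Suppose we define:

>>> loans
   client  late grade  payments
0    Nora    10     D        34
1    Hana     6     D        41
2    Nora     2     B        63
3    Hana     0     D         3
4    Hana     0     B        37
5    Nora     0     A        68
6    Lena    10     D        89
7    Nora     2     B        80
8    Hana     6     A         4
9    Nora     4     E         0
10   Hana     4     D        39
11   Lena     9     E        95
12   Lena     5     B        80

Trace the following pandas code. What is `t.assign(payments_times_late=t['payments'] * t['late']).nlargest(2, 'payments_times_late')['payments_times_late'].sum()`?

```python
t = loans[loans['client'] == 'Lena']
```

filter rows where client == 'Lena':
   client  late grade  payments
6    Lena    10     D        89
11   Lena     9     E        95
12   Lena     5     B        80
add column payments_times_late = t['payments'] * t['late']:
   client  late grade  payments  payments_times_late
6    Lena    10     D        89                  890
11   Lena     9     E        95                  855
12   Lena     5     B        80                  400
take 2 rows with largest payments_times_late:
   client  late grade  payments  payments_times_late
6    Lena    10     D        89                  890
11   Lena     9     E        95                  855
Reading off the sum of column 'payments_times_late', we get 1745.

1745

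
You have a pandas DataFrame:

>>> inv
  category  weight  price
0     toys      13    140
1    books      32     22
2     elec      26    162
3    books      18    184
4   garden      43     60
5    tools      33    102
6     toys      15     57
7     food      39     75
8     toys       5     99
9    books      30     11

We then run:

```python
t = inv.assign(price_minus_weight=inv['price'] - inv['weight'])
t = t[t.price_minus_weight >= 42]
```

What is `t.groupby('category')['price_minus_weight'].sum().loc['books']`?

add column price_minus_weight = inv['price'] - inv['weight']:
  category  weight  price  price_minus_weight
0     toys      13    140                 127
1    books      32     22                 -10
2     elec      26    162                 136
3    books      18    184                 166
4   garden      43     60                  17
5    tools      33    102                  69
6     toys      15     57                  42
7     food      39     75                  36
8     toys       5     99                  94
9    books      30     11                 -19
filter rows where price_minus_weight >= 42:
  category  weight  price  price_minus_weight
0     toys      13    140                 127
2     elec      26    162                 136
3    books      18    184                 166
5    tools      33    102                  69
6     toys      15     57                  42
8     toys       5     99                  94
group by category, sum of price_minus_weight:
category
books    166
elec     136
tools     69
toys     263
Name: price_minus_weight, dtype: int64
Taking the value at index 'books' gives 166.

166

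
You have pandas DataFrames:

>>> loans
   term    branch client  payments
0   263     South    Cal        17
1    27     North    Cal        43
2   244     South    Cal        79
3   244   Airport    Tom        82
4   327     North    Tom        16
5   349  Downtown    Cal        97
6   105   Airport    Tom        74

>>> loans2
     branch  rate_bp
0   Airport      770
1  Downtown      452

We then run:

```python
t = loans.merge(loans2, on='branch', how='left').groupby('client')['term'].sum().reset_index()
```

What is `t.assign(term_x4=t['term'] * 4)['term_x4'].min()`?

2704

merge on 'branch' (how='left') → 7 rows:
   term    branch client  payments  rate_bp
0   263     South    Cal        17      NaN
1    27     North    Cal        43      NaN
2   244     South    Cal        79      NaN
3   244   Airport    Tom        82    770.0
4   327     North    Tom        16      NaN
5   349  Downtown    Cal        97    452.0
6   105   Airport    Tom        74    770.0
group by client, sum of term:
client
Cal    883
Tom    676
Name: term, dtype: int64
reset_index():
  client  term
0    Cal   883
1    Tom   676
add column term_x4 = t['term'] * 4:
  client  term  term_x4
0    Cal   883     3532
1    Tom   676     2704
min of column 'term_x4' → 2704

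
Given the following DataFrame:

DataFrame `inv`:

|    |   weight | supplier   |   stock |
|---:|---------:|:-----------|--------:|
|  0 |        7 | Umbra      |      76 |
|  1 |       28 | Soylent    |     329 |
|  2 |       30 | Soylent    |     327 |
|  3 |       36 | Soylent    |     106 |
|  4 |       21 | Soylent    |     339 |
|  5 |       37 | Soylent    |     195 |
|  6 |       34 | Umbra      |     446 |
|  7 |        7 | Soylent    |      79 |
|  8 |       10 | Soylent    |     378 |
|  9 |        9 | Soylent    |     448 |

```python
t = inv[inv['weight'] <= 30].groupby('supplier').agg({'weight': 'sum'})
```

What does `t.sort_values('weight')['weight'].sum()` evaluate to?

filter rows where weight <= 30:
   weight supplier  stock
0       7    Umbra     76
1      28  Soylent    329
2      30  Soylent    327
4      21  Soylent    339
7       7  Soylent     79
8      10  Soylent    378
9       9  Soylent    448
group by supplier, sum of weight:
          weight
supplier        
Soylent      105
Umbra          7
sort by weight:
          weight
supplier        
Umbra          7
Soylent      105

112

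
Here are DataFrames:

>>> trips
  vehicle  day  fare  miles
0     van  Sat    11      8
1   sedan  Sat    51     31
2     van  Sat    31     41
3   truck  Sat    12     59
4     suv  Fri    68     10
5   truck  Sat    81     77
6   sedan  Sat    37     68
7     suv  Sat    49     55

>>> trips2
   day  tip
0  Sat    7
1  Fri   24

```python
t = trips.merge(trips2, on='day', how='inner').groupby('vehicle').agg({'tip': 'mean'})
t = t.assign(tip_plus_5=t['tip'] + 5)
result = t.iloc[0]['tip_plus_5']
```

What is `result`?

merge on 'day' (how='inner') → 8 rows:
  vehicle  day  fare  miles  tip
0     van  Sat    11      8    7
1   sedan  Sat    51     31    7
2     van  Sat    31     41    7
3   truck  Sat    12     59    7
4     suv  Fri    68     10   24
5   truck  Sat    81     77    7
6   sedan  Sat    37     68    7
7     suv  Sat    49     55    7
group by vehicle, mean of tip:
          tip
vehicle      
sedan     7.0
suv      15.5
truck     7.0
van       7.0
add column tip_plus_5 = t['tip'] + 5:
          tip  tip_plus_5
vehicle                  
sedan     7.0        12.0
suv      15.5        20.5
truck     7.0        12.0
van       7.0        12.0

12.0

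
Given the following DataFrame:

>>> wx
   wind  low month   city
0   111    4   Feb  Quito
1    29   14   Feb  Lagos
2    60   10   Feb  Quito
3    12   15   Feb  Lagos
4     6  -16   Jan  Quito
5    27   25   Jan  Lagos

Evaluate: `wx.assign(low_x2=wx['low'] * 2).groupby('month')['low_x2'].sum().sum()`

add column low_x2 = wx['low'] * 2:
   wind  low month   city  low_x2
0   111    4   Feb  Quito       8
1    29   14   Feb  Lagos      28
2    60   10   Feb  Quito      20
3    12   15   Feb  Lagos      30
4     6  -16   Jan  Quito     -32
5    27   25   Jan  Lagos      50
group by month, sum of low_x2:
month
Feb    86
Jan    18
Name: low_x2, dtype: int64
The sum of the resulting series is 104.

104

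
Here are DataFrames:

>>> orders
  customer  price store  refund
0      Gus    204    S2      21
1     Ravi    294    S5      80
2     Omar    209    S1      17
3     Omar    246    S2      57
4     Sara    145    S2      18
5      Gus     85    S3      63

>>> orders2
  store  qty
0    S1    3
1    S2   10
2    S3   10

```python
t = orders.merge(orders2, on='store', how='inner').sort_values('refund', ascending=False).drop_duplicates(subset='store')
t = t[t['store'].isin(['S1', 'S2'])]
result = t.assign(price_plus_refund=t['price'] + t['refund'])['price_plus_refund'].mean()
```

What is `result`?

merge on 'store' (how='inner') → 5 rows:
  customer  price store  refund  qty
0      Gus    204    S2      21   10
1     Omar    209    S1      17    3
2     Omar    246    S2      57   10
3     Sara    145    S2      18   10
4      Gus     85    S3      63   10
sort by refund descending:
  customer  price store  refund  qty
4      Gus     85    S3      63   10
2     Omar    246    S2      57   10
0      Gus    204    S2      21   10
3     Sara    145    S2      18   10
1     Omar    209    S1      17    3
drop duplicate store (keep=first):
  customer  price store  refund  qty
4      Gus     85    S3      63   10
2     Omar    246    S2      57   10
1     Omar    209    S1      17    3
filter rows where store in ['S1', 'S2']:
  customer  price store  refund  qty
2     Omar    246    S2      57   10
1     Omar    209    S1      17    3
add column price_plus_refund = t['price'] + t['refund']:
  customer  price store  refund  qty  price_plus_refund
2     Omar    246    S2      57   10                303
1     Omar    209    S1      17    3                226
Hence 264.5.

264.5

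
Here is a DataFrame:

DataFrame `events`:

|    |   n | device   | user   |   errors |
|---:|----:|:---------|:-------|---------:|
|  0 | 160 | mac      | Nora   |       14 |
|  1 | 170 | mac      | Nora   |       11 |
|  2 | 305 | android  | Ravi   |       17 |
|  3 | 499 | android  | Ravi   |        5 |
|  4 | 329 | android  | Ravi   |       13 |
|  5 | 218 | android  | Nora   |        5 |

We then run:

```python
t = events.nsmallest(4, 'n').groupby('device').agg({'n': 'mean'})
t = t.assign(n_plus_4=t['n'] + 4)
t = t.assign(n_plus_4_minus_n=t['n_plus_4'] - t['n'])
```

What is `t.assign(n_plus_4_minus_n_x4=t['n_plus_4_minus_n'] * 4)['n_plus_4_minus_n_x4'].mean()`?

take 4 rows with smallest n:
     n   device  user  errors
0  160      mac  Nora      14
1  170      mac  Nora      11
5  218  android  Nora       5
2  305  android  Ravi      17
group by device, mean of n:
             n
device        
android  261.5
mac      165.0
add column n_plus_4 = t['n'] + 4:
             n  n_plus_4
device                  
android  261.5     265.5
mac      165.0     169.0
add column n_plus_4_minus_n = t['n_plus_4'] - t['n']:
             n  n_plus_4  n_plus_4_minus_n
device                                    
android  261.5     265.5               4.0
mac      165.0     169.0               4.0
add column n_plus_4_minus_n_x4 = t['n_plus_4_minus_n'] * 4:
             n  n_plus_4  n_plus_4_minus_n  n_plus_4_minus_n_x4
device                                                         
android  261.5     265.5               4.0                 16.0
mac      165.0     169.0               4.0                 16.0

16.0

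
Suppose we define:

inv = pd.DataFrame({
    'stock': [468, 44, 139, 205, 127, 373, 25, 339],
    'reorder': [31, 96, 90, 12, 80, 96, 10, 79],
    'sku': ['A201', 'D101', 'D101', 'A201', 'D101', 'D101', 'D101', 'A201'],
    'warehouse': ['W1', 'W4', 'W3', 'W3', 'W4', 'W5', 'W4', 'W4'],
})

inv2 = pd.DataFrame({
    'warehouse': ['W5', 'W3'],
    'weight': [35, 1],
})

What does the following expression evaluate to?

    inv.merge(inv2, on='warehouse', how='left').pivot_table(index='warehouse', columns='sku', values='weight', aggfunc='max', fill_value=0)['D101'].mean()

18.0

merge on 'warehouse' (how='left') → 8 rows:
   stock  reorder   sku warehouse  weight
0    468       31  A201        W1     NaN
1     44       96  D101        W4     NaN
2    139       90  D101        W3     1.0
3    205       12  A201        W3     1.0
4    127       80  D101        W4     NaN
5    373       96  D101        W5    35.0
6     25       10  D101        W4     NaN
7    339       79  A201        W4     NaN
pivot: rows=warehouse, cols=sku, max(weight):
sku        A201  D101
warehouse            
W3          1.0   1.0
W5          0.0  35.0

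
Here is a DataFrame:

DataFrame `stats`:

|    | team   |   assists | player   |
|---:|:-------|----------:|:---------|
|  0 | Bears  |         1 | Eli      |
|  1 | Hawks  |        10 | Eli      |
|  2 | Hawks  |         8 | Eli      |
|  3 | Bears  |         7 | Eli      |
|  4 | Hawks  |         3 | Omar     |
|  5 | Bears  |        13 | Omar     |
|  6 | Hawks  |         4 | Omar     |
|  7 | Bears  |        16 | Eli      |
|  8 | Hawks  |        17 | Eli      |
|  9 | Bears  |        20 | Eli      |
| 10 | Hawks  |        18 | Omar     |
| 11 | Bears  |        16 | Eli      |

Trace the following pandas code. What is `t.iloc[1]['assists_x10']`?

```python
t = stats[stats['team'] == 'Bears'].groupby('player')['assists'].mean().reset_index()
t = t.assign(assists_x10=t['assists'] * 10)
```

130.0

filter rows where team == 'Bears':
     team  assists player
0   Bears        1    Eli
3   Bears        7    Eli
5   Bears       13   Omar
7   Bears       16    Eli
9   Bears       20    Eli
11  Bears       16    Eli
group by player, mean of assists:
player
Eli     12.0
Omar    13.0
Name: assists, dtype: float64
reset_index():
  player  assists
0    Eli     12.0
1   Omar     13.0
add column assists_x10 = t['assists'] * 10:
  player  assists  assists_x10
0    Eli     12.0        120.0
1   Omar     13.0        130.0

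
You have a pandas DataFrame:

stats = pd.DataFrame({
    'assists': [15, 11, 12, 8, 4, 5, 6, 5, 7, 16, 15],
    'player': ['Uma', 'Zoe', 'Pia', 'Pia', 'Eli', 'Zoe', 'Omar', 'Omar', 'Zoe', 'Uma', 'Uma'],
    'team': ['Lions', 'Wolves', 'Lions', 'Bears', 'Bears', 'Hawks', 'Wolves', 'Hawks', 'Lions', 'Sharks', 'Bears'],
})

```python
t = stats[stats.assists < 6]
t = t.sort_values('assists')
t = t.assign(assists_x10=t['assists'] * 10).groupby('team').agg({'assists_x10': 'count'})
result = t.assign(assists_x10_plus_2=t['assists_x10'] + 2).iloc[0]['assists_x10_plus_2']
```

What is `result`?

3

filter rows where assists < 6:
   assists player   team
4        4    Eli  Bears
5        5    Zoe  Hawks
7        5   Omar  Hawks
sort by assists:
   assists player   team
4        4    Eli  Bears
5        5    Zoe  Hawks
7        5   Omar  Hawks
add column assists_x10 = t['assists'] * 10:
   assists player   team  assists_x10
4        4    Eli  Bears           40
5        5    Zoe  Hawks           50
7        5   Omar  Hawks           50
group by team, count of assists_x10:
       assists_x10
team              
Bears            1
Hawks            2
add column assists_x10_plus_2 = t['assists_x10'] + 2:
       assists_x10  assists_x10_plus_2
team                                  
Bears            1                   3
Hawks            2                   4
Finally, value at position 0, column 'assists_x10_plus_2' = 3.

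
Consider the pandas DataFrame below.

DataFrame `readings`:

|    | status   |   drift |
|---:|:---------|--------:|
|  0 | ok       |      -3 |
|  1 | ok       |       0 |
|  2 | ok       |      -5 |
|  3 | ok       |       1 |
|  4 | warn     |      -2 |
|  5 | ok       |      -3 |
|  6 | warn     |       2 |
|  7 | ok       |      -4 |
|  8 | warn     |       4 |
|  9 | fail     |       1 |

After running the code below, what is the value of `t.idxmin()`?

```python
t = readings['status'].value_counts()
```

value_counts of status:
status
ok      6
warn    3
fail    1
Name: count, dtype: int64
The label with the smallest value is fail.

fail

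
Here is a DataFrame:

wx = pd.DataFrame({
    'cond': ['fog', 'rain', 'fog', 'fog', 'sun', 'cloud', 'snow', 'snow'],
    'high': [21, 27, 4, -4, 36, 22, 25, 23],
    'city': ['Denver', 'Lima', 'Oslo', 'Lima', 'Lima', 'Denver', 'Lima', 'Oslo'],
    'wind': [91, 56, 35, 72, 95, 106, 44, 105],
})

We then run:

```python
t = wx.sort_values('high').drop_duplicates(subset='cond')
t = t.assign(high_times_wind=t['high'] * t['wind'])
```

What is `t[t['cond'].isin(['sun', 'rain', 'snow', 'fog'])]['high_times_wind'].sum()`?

7059

sort by high:
    cond  high    city  wind
3    fog    -4    Lima    72
2    fog     4    Oslo    35
0    fog    21  Denver    91
5  cloud    22  Denver   106
7   snow    23    Oslo   105
6   snow    25    Lima    44
1   rain    27    Lima    56
4    sun    36    Lima    95
drop duplicate cond (keep=first):
    cond  high    city  wind
3    fog    -4    Lima    72
5  cloud    22  Denver   106
7   snow    23    Oslo   105
1   rain    27    Lima    56
4    sun    36    Lima    95
add column high_times_wind = t['high'] * t['wind']:
    cond  high    city  wind  high_times_wind
3    fog    -4    Lima    72             -288
5  cloud    22  Denver   106             2332
7   snow    23    Oslo   105             2415
1   rain    27    Lima    56             1512
4    sun    36    Lima    95             3420
filter rows where cond in ['sun', 'rain', 'snow', 'fog']:
   cond  high  city  wind  high_times_wind
3   fog    -4  Lima    72             -288
7  snow    23  Oslo   105             2415
1  rain    27  Lima    56             1512
4   sun    36  Lima    95             3420
Taking the sum of column 'high_times_wind' gives 7059.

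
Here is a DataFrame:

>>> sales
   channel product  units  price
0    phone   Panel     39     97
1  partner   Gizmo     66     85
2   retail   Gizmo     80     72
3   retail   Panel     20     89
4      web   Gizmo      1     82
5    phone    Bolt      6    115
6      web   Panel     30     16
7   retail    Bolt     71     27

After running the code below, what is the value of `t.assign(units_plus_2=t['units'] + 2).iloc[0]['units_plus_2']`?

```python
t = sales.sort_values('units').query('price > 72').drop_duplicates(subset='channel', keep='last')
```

3

sort by units:
   channel product  units  price
4      web   Gizmo      1     82
5    phone    Bolt      6    115
3   retail   Panel     20     89
6      web   Panel     30     16
0    phone   Panel     39     97
1  partner   Gizmo     66     85
7   retail    Bolt     71     27
2   retail   Gizmo     80     72
filter rows where price > 72:
   channel product  units  price
4      web   Gizmo      1     82
5    phone    Bolt      6    115
3   retail   Panel     20     89
0    phone   Panel     39     97
1  partner   Gizmo     66     85
drop duplicate channel (keep=last):
   channel product  units  price
4      web   Gizmo      1     82
3   retail   Panel     20     89
0    phone   Panel     39     97
1  partner   Gizmo     66     85
add column units_plus_2 = t['units'] + 2:
   channel product  units  price  units_plus_2
4      web   Gizmo      1     82             3
3   retail   Panel     20     89            22
0    phone   Panel     39     97            41
1  partner   Gizmo     66     85            68
Reading off the value at position 0, column 'units_plus_2', we get 3.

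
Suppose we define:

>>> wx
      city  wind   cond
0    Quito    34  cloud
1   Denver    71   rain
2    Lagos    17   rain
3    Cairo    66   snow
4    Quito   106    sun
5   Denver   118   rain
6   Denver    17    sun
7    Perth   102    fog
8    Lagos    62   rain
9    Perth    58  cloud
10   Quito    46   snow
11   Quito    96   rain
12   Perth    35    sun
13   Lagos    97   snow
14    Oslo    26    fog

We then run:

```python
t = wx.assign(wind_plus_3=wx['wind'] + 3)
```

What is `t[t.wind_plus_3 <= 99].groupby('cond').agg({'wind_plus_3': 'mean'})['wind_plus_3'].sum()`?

add column wind_plus_3 = wx['wind'] + 3:
      city  wind   cond  wind_plus_3
0    Quito    34  cloud           37
1   Denver    71   rain           74
2    Lagos    17   rain           20
3    Cairo    66   snow           69
4    Quito   106    sun          109
5   Denver   118   rain          121
6   Denver    17    sun           20
7    Perth   102    fog          105
8    Lagos    62   rain           65
9    Perth    58  cloud           61
10   Quito    46   snow           49
11   Quito    96   rain           99
12   Perth    35    sun           38
13   Lagos    97   snow          100
14    Oslo    26    fog           29
filter rows where wind_plus_3 <= 99:
      city  wind   cond  wind_plus_3
0    Quito    34  cloud           37
1   Denver    71   rain           74
2    Lagos    17   rain           20
3    Cairo    66   snow           69
6   Denver    17    sun           20
8    Lagos    62   rain           65
9    Perth    58  cloud           61
10   Quito    46   snow           49
11   Quito    96   rain           99
12   Perth    35    sun           38
14    Oslo    26    fog           29
group by cond, mean of wind_plus_3:
       wind_plus_3
cond              
cloud         49.0
fog           29.0
rain          64.5
snow          59.0
sun           29.0
Reading off the sum of column 'wind_plus_3', we get 230.5.

230.5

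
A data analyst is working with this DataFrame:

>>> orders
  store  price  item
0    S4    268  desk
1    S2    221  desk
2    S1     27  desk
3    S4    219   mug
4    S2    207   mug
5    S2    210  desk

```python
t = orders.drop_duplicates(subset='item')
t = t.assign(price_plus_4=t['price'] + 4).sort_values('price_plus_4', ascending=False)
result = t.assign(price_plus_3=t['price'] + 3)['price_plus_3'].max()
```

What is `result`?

271

drop duplicate item (keep=first):
  store  price  item
0    S4    268  desk
3    S4    219   mug
add column price_plus_4 = t['price'] + 4:
  store  price  item  price_plus_4
0    S4    268  desk           272
3    S4    219   mug           223
sort by price_plus_4 descending:
  store  price  item  price_plus_4
0    S4    268  desk           272
3    S4    219   mug           223
add column price_plus_3 = t['price'] + 3:
  store  price  item  price_plus_4  price_plus_3
0    S4    268  desk           272           271
3    S4    219   mug           223           222
So max() = 271.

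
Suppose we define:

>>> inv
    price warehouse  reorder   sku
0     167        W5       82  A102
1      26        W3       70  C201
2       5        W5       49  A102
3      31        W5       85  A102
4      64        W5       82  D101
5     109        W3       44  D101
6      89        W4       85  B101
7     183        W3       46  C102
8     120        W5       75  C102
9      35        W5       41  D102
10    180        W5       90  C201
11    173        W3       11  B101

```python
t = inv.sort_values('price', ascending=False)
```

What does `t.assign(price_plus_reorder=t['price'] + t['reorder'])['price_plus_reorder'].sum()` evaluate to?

sort by price descending:
    price warehouse  reorder   sku
7     183        W3       46  C102
10    180        W5       90  C201
11    173        W3       11  B101
0     167        W5       82  A102
8     120        W5       75  C102
5     109        W3       44  D101
6      89        W4       85  B101
4      64        W5       82  D101
9      35        W5       41  D102
3      31        W5       85  A102
1      26        W3       70  C201
2       5        W5       49  A102
add column price_plus_reorder = t['price'] + t['reorder']:
    price warehouse  reorder   sku  price_plus_reorder
7     183        W3       46  C102                 229
10    180        W5       90  C201                 270
11    173        W3       11  B101                 184
0     167        W5       82  A102                 249
8     120        W5       75  C102                 195
5     109        W3       44  D101                 153
6      89        W4       85  B101                 174
4      64        W5       82  D101                 146
9      35        W5       41  D102                  76
3      31        W5       85  A102                 116
1      26        W3       70  C201                  96
2       5        W5       49  A102                  54
sum of column 'price_plus_reorder' → 1942

1942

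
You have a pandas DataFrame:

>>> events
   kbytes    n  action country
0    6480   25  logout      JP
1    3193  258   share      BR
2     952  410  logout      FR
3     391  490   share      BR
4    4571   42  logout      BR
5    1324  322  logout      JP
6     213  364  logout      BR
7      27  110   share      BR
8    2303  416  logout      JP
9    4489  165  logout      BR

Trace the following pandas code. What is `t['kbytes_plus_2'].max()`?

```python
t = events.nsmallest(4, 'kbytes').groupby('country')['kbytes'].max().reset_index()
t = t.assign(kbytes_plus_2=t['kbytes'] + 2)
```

take 4 rows with smallest kbytes:
   kbytes    n  action country
7      27  110   share      BR
6     213  364  logout      BR
3     391  490   share      BR
2     952  410  logout      FR
group by country, max of kbytes:
country
BR    391
FR    952
Name: kbytes, dtype: int64
reset_index():
  country  kbytes
0      BR     391
1      FR     952
add column kbytes_plus_2 = t['kbytes'] + 2:
  country  kbytes  kbytes_plus_2
0      BR     391            393
1      FR     952            954

954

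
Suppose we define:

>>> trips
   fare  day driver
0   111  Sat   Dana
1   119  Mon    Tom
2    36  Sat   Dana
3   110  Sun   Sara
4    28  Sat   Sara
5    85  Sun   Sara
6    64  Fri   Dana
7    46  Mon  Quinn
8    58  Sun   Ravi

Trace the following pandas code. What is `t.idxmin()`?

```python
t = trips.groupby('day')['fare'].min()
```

Sat

group by day, min of fare:
day
Fri    64
Mon    46
Sat    28
Sun    58
Name: fare, dtype: int64
The label with the smallest value is Sat.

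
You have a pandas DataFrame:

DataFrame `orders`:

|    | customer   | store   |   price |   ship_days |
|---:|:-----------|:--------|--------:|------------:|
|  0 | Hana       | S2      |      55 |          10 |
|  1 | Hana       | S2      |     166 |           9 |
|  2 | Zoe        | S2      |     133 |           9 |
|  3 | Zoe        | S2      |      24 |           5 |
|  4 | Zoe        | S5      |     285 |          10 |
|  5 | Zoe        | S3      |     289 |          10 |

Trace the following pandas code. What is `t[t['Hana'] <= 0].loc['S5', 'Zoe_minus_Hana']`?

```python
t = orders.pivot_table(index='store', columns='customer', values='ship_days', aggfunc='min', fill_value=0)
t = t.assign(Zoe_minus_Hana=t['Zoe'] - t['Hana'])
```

10

pivot: rows=store, cols=customer, min(ship_days):
customer  Hana  Zoe
store              
S2           9    5
S3           0   10
S5           0   10
add column Zoe_minus_Hana = t['Zoe'] - t['Hana']:
customer  Hana  Zoe  Zoe_minus_Hana
store                              
S2           9    5              -4
S3           0   10              10
S5           0   10              10
filter rows where Hana <= 0:
customer  Hana  Zoe  Zoe_minus_Hana
store                              
S3           0   10              10
S5           0   10              10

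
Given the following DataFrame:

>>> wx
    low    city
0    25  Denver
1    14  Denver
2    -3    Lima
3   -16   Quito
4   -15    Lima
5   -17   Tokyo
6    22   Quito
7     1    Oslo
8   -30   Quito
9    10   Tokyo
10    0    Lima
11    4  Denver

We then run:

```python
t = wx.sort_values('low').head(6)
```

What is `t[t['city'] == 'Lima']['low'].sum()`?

sort by low:
    low    city
8   -30   Quito
5   -17   Tokyo
3   -16   Quito
4   -15    Lima
2    -3    Lima
10    0    Lima
7     1    Oslo
11    4  Denver
9    10   Tokyo
1    14  Denver
6    22   Quito
0    25  Denver
take first 6 rows:
    low   city
8   -30  Quito
5   -17  Tokyo
3   -16  Quito
4   -15   Lima
2    -3   Lima
10    0   Lima
filter rows where city == 'Lima':
    low  city
4   -15  Lima
2    -3  Lima
10    0  Lima
Hence -18.

-18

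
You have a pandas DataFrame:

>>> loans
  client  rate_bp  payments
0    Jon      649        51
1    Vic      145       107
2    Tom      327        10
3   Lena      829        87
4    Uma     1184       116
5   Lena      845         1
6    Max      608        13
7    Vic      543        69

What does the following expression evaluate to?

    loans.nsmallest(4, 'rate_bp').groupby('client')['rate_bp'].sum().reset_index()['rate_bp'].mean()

541.0

take 4 rows with smallest rate_bp:
  client  rate_bp  payments
1    Vic      145       107
2    Tom      327        10
7    Vic      543        69
6    Max      608        13
group by client, sum of rate_bp:
client
Max    608
Tom    327
Vic    688
Name: rate_bp, dtype: int64
reset_index():
  client  rate_bp
0    Max      608
1    Tom      327
2    Vic      688
Then the mean of column 'rate_bp': 541.0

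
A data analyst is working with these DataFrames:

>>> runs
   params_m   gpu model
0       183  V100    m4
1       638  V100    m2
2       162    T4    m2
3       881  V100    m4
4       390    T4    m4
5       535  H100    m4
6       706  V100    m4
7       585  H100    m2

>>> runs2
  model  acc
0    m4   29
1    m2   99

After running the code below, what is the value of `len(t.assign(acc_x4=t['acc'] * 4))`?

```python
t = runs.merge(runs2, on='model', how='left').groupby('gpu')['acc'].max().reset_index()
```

3

merge on 'model' (how='left') → 8 rows:
   params_m   gpu model  acc
0       183  V100    m4   29
1       638  V100    m2   99
2       162    T4    m2   99
3       881  V100    m4   29
4       390    T4    m4   29
5       535  H100    m4   29
6       706  V100    m4   29
7       585  H100    m2   99
group by gpu, max of acc:
gpu
H100    99
T4      99
V100    99
Name: acc, dtype: int64
reset_index():
    gpu  acc
0  H100   99
1    T4   99
2  V100   99
add column acc_x4 = t['acc'] * 4:
    gpu  acc  acc_x4
0  H100   99     396
1    T4   99     396
2  V100   99     396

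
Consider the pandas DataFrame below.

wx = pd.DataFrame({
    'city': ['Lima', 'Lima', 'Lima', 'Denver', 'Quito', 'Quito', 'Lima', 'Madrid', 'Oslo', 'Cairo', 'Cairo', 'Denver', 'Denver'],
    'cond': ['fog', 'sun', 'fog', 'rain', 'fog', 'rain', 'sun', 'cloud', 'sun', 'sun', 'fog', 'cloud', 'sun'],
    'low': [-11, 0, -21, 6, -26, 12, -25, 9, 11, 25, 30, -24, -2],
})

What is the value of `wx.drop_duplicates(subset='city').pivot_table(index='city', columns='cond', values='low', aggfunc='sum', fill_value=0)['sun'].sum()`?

drop duplicate city (keep=first):
     city   cond  low
0    Lima    fog  -11
3  Denver   rain    6
4   Quito    fog  -26
7  Madrid  cloud    9
8    Oslo    sun   11
9   Cairo    sun   25
pivot: rows=city, cols=cond, sum(low):
cond    cloud  fog  rain  sun
city                         
Cairo       0    0     0   25
Denver      0    0     6    0
Lima        0  -11     0    0
Madrid      9    0     0    0
Oslo        0    0     0   11
Quito       0  -26     0    0
Then the sum of column 'sun': 36

36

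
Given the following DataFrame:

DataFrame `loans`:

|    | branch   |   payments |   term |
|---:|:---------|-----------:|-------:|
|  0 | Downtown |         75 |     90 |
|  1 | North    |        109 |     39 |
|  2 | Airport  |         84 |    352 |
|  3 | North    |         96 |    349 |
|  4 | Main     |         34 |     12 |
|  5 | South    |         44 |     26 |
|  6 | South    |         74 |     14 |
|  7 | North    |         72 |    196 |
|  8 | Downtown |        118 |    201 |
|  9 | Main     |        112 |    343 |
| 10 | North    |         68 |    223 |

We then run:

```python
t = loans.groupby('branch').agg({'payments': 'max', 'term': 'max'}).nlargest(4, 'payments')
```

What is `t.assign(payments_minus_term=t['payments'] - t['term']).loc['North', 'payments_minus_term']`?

-240

group by branch: max(payments), max(term):
          payments  term
branch                  
Airport         84   352
Downtown       118   201
Main           112   343
North          109   349
South           74    26
take 4 rows with largest payments:
          payments  term
branch                  
Downtown       118   201
Main           112   343
North          109   349
Airport         84   352
add column payments_minus_term = t['payments'] - t['term']:
          payments  term  payments_minus_term
branch                                       
Downtown       118   201                  -83
Main           112   343                 -231
North          109   349                 -240
Airport         84   352                 -268
Finally, value at row 'North', column 'payments_minus_term' = -240.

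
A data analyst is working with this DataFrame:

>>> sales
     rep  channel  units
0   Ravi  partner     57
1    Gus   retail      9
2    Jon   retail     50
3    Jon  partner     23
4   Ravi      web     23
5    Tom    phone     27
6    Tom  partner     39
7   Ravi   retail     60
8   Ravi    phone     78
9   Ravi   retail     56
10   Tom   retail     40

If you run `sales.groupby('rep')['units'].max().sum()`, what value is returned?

177

group by rep, max of units:
rep
Gus      9
Jon     50
Ravi    78
Tom     40
Name: units, dtype: int64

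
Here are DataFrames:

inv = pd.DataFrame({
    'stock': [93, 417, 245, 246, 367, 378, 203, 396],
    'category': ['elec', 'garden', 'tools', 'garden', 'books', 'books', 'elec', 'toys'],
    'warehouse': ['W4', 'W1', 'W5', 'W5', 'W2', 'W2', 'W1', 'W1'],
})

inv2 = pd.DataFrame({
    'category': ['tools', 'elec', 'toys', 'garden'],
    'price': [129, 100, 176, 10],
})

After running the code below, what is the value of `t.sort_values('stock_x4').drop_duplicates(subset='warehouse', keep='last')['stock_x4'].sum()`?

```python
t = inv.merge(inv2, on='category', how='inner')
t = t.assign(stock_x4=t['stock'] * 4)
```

3024

merge on 'category' (how='inner') → 6 rows:
   stock category warehouse  price
0     93     elec        W4    100
1    417   garden        W1     10
2    245    tools        W5    129
3    246   garden        W5     10
4    203     elec        W1    100
5    396     toys        W1    176
add column stock_x4 = t['stock'] * 4:
   stock category warehouse  price  stock_x4
0     93     elec        W4    100       372
1    417   garden        W1     10      1668
2    245    tools        W5    129       980
3    246   garden        W5     10       984
4    203     elec        W1    100       812
5    396     toys        W1    176      1584
sort by stock_x4:
   stock category warehouse  price  stock_x4
0     93     elec        W4    100       372
4    203     elec        W1    100       812
2    245    tools        W5    129       980
3    246   garden        W5     10       984
5    396     toys        W1    176      1584
1    417   garden        W1     10      1668
drop duplicate warehouse (keep=last):
   stock category warehouse  price  stock_x4
0     93     elec        W4    100       372
3    246   garden        W5     10       984
1    417   garden        W1     10      1668
sum of column 'stock_x4' → 3024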